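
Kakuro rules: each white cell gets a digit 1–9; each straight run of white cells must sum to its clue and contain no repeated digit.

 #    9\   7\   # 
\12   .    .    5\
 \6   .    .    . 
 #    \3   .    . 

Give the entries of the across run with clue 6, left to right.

1 2 3

6 in 3 cells must be {1,2,3}; 3 in 2 cells must be {1,2}; 7 in 3 cells must be {1,2,4}.
The 12 across and the 7 down share only 4, so R1C2 = 4.
R1C1 = 12 − 4 = 8 completes the 12 across.
R2C1 = 9 − 8 = 1 completes the 9 down.
R2C2 = 2: the only remaining digit allowed by both the 6 across and the 7 down.
R2C3 = 6 − 3 = 3 completes the 6 across.
R3C2 = 7 − 6 = 1 completes the 7 down.
R3C3 = 3 − 1 = 2 completes the 3 across.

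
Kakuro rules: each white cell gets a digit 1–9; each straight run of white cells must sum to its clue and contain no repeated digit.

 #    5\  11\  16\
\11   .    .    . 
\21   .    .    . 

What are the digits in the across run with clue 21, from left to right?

16 in 2 cells must be {7,9}.
The 11 across and the 16 down share only 7, so R1C3 = 7.
The 21 across and the 5 down share only 4, so R2C1 = 4.
R2C3 = 16 − 7 = 9 completes the 16 down.
R1C1 = 5 − 4 = 1 completes the 5 down.
R1C2 = 11 − 8 = 3 completes the 11 across.
R2C2 = 21 − 13 = 8 completes the 21 across.

4 8 9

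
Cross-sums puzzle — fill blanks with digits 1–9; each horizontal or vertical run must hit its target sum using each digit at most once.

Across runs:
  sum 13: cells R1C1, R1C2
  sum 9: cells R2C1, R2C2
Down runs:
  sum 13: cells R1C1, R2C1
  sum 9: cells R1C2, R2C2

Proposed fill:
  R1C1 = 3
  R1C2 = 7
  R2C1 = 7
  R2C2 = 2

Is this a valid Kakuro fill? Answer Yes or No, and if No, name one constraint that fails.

No — the across run R1C1–R1C2 sums to 10, not 13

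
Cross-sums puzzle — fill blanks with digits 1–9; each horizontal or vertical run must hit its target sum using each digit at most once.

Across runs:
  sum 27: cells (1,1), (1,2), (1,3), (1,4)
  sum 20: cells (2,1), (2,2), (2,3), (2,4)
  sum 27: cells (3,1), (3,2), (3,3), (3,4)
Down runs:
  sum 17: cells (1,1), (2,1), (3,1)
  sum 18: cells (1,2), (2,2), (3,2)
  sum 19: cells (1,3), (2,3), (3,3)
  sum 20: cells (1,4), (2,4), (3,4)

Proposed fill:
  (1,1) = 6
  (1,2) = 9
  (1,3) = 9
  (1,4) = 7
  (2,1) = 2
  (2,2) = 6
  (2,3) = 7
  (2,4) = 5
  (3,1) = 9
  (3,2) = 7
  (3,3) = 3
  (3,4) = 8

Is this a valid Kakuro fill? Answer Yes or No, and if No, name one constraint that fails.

No — the across run (1,1)–(1,4) sums to 31, not 27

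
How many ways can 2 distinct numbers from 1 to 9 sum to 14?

2 distinct digits from 1–9 sum between 3 and 17.
Enumerating: {5,9}, {6,8}.

2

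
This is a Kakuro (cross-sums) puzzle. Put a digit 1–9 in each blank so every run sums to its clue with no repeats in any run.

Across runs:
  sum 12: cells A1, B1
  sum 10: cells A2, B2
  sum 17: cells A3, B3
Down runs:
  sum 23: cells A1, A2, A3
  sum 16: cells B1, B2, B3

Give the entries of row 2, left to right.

6 4

17 in 2 cells must be {8,9}; 23 in 3 cells must be {6,8,9}.
Nothing is forced directly, so branch on A1, whose candidates are 8 or 9. If A1 = 8: that forces B1 = 4, A3 = 9, after which B3 would have to be in {8} for the 17 across but in {3,5,7,9} for the 16 down — contradiction. So A1 = 9.
B1 = 12 − 9 = 3 completes the 12 across.
Given what's placed, A3 must be 8 to fit the 17 across and 23 down.
B3 = 17 − 8 = 9 completes the 17 across.
A2 = 23 − 17 = 6 completes the 23 down.
B2 = 10 − 6 = 4 completes the 10 across.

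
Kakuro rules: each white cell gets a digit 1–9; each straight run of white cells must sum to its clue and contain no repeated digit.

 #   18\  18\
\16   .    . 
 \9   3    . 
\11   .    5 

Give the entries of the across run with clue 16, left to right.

16 in 2 cells must be {7,9}.
R2C2 = 9 − 3 = 6 completes the 9 across.
R3C1 = 11 − 5 = 6 completes the 11 across.
R1C1 = 18 − 9 = 9 completes the 18 down.
R1C2 = 16 − 9 = 7 completes the 16 across.

9 7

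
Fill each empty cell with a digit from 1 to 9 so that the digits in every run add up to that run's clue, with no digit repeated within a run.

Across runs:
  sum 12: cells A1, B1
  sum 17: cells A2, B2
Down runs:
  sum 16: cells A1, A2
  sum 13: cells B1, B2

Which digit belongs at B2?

17 in 2 cells must be {8,9}; 16 in 2 cells must be {7,9}.
The 17 across and the 16 down share only 9, so A2 = 9.
B2 = 17 − 9 = 8 completes the 17 across.
A1 = 16 − 9 = 7 completes the 16 down.
B1 = 12 − 7 = 5 completes the 12 across.

8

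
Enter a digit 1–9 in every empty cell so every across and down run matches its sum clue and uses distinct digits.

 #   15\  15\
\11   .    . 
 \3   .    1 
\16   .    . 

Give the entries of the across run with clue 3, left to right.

3 in 2 cells must be {1,2}; 16 in 2 cells must be {7,9}.
R2C1 = 3 − 1 = 2 completes the 3 across.
R3C2 = 9: the only remaining digit allowed by both the 16 across and the 15 down.
R1C2 = 15 − 10 = 5 completes the 15 down.
R3C1 = 16 − 9 = 7 completes the 16 across.
R1C1 = 11 − 5 = 6 completes the 11 across.

2, 1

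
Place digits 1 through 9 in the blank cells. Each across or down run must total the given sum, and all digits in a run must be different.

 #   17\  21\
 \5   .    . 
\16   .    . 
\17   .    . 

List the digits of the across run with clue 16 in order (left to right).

16 in 2 cells must be {7,9}; 17 in 2 cells must be {8,9}.
The 5 across and the 21 down share only 4, so R1C2 = 4.
Given what's placed, R2C2 must be 9 to fit the 16 across and 21 down.
R3C2 = 21 − 13 = 8 completes the 21 down.
R1C1 = 5 − 4 = 1 completes the 5 across.
R2C1 = 16 − 9 = 7 completes the 16 across.
R3C1 = 17 − 8 = 9 completes the 17 across.

7 9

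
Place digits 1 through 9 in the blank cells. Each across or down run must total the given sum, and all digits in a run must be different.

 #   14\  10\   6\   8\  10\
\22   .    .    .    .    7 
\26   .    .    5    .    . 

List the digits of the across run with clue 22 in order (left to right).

R1C3 = 6 − 5 = 1 completes the 6 down.
R2C5 = 10 − 7 = 3 completes the 10 down.
No cell is forced outright now. R2C1 can only be 6 or 8 or 9 (the digits allowed by both its 26 across and its 14 down). If R2C1 = 6: that forces R1C1 = 8, R1C4 = 2, after which R2C4 would have to be in {4,8} for the 26 across but in {6} for the 8 down — contradiction. If R2C1 = 8: that forces R1C1 = 6, R1C2 = 3, R1C4 = 5, after which R2C2 would have to be in {1,4,6,9} for the 26 across but in {7} for the 10 down — contradiction. So R2C1 = 9.
R1C1 = 14 − 9 = 5 completes the 14 down.
Nothing is forced directly, so branch on R1C2, whose candidates are 3 or 6. If R1C2 = 6: that forces R1C4 = 3, after which R2C2 would have to be in {1,2,7,8} for the 26 across but in {4} for the 10 down — contradiction. So R1C2 = 3.
R1C4 = 22 − 16 = 6 completes the 22 across.
R2C2 = 10 − 3 = 7 completes the 10 down.
R2C4 = 26 − 24 = 2 completes the 26 across.

5 3 1 6 7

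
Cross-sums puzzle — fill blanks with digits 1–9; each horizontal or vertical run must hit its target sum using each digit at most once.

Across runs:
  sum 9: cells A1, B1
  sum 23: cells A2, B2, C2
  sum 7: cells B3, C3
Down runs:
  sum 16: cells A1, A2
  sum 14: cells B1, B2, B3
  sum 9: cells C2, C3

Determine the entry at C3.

3

23 in 3 cells must be {6,8,9}; 16 in 2 cells must be {7,9}.
The 9 across and the 16 down share only 7, so A1 = 7.
B1 = 9 − 7 = 2 completes the 9 across.
A2 = 16 − 7 = 9 completes the 16 down.
B2 = 8: the only remaining digit allowed by both the 23 across and the 14 down.
C2 = 23 − 17 = 6 completes the 23 across.
B3 = 14 − 10 = 4 completes the 14 down.
C3 = 7 − 4 = 3 completes the 7 across.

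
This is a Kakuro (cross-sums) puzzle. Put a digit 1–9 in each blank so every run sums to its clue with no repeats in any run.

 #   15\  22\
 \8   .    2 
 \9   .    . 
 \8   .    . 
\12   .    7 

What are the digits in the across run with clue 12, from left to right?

5 7

R1C1 = 8 − 2 = 6 completes the 8 across.
R3C2 = 5: the only remaining digit allowed by both the 8 across and the 22 down.
R4C1 = 12 − 7 = 5 completes the 12 across.
R2C2 = 22 − 14 = 8 completes the 22 down.
R3C1 = 8 − 5 = 3 completes the 8 across.
R2C1 = 9 − 8 = 1 completes the 9 across.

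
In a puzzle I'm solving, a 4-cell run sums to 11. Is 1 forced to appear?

The only way to make 11 from 4 distinct digits is {1,2,3,5}, which contains 1.

Yes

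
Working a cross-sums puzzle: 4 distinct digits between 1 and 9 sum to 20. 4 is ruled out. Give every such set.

{1,2,8,9}; {1,3,7,9}; {1,5,6,8}; {2,3,6,9}; {2,3,7,8}; {2,5,6,7}

4 distinct digits from 1–9 sum between 10 and 30.
Dropping sets that contain 4.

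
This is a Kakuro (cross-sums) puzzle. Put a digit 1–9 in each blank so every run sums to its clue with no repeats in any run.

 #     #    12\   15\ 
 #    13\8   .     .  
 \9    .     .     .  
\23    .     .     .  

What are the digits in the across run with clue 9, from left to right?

4, 3, 2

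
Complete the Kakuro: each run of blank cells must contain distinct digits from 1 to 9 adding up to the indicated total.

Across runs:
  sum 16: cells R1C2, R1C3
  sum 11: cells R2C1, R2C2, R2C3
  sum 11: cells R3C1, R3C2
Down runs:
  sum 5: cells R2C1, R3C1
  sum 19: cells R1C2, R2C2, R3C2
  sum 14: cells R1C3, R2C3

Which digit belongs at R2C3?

16 in 2 cells must be {7,9}.
The 16 across and the 14 down share only 9, so R1C3 = 9.
R2C3 = 14 − 9 = 5 completes the 14 down.
R1C2 = 16 − 9 = 7 completes the 16 across.
R2C2 = 4: the only remaining digit allowed by both the 11 across and the 19 down.
R3C2 = 19 − 11 = 8 completes the 19 down.
R2C1 = 11 − 9 = 2 completes the 11 across.
R3C1 = 11 − 8 = 3 completes the 11 across.

5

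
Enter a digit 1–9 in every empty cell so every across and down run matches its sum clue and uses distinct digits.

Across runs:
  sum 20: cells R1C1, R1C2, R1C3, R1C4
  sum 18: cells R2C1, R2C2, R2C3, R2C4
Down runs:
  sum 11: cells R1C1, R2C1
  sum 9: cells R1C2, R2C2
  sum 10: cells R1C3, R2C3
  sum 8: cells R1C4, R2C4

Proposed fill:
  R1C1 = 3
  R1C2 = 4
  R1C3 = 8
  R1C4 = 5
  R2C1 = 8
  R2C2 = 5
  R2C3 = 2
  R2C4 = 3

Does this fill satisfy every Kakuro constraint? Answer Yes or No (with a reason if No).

Across: 3+4+8+5=20; 8+5+2+3=18. Down: 3+8=11; 4+5=9; 8+2=10; 5+3=8. No digit repeats within any run.

Yes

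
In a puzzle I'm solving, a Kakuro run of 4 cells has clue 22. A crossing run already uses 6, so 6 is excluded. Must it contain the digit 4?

Counterexample: {1,5,7,9} sums to 22 under that restriction without using 4.

No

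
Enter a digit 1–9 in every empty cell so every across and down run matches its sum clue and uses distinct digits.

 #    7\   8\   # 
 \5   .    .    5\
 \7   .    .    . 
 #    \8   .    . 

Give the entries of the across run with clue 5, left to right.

7 in 3 cells must be {1,2,4}.
Nothing is forced directly, so branch on R2C1, whose candidates are 1 or 2 or 4. If R2C1 = 1: then R1C1 would have to be in {1,2,3,4} for the 5 across but in {6} for the 7 down — contradiction. If R2C1 = 2: then R1C1 would have to be in {1,2,3,4} for the 5 across but in {5} for the 7 down — contradiction. So R2C1 = 4.
R1C1 = 7 − 4 = 3 completes the 7 down.
R1C2 = 5 − 3 = 2 completes the 5 across.
R2C2 = 1: the only remaining digit allowed by both the 7 across and the 8 down.
R2C3 = 7 − 5 = 2 completes the 7 across.
R3C2 = 8 − 3 = 5 completes the 8 down.
R3C3 = 8 − 5 = 3 completes the 8 across.

3, 2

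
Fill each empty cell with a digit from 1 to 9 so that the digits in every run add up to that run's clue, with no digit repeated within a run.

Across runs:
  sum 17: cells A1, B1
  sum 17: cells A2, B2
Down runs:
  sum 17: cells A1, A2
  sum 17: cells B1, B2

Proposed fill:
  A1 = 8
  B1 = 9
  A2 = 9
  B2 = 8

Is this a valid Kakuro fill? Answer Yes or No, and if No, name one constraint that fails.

Yes

Across: 8+9=17; 9+8=17. Down: 8+9=17; 9+8=17. No digit repeats within any run.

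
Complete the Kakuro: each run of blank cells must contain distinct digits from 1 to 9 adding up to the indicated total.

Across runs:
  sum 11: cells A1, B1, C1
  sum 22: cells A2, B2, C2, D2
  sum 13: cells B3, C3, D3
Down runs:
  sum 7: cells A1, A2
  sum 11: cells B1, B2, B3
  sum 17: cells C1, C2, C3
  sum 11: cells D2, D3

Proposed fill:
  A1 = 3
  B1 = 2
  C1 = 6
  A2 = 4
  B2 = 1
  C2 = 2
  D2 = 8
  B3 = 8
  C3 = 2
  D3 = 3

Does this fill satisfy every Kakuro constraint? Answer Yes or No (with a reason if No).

No — the down run C1–C3 sums to 10, not 17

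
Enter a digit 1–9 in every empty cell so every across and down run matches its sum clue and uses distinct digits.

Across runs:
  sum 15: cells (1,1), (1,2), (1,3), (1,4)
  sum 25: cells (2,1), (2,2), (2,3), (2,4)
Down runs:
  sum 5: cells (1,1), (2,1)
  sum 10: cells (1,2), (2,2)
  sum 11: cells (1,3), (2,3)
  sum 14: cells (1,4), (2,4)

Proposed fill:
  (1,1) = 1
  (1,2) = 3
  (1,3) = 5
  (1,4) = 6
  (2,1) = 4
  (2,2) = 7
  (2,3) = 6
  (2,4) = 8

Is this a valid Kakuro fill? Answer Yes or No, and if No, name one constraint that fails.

Yes

Across: 1+3+5+6=15; 4+7+6+8=25. Down: 1+4=5; 3+7=10; 5+6=11; 6+8=14. No digit repeats within any run.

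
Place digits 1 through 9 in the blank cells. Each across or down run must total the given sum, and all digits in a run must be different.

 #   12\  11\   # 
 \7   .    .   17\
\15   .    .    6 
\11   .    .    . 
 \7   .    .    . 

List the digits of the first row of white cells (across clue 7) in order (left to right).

5 2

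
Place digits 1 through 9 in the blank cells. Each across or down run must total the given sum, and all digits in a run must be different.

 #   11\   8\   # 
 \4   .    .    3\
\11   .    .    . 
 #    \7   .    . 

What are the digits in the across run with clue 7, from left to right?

5, 2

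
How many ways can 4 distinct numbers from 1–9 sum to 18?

11

4 distinct digits from 1–9 sum between 10 and 30.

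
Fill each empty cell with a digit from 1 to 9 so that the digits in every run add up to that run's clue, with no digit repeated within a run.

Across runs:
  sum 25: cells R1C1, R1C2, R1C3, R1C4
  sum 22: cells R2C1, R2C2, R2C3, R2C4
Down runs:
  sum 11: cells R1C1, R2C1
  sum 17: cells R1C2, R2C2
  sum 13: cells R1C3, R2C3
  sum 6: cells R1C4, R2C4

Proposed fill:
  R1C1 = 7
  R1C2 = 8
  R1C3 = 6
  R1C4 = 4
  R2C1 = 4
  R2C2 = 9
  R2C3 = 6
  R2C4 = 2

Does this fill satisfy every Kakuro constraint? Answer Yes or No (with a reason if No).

No — the across run R2C1–R2C4 sums to 21, not 22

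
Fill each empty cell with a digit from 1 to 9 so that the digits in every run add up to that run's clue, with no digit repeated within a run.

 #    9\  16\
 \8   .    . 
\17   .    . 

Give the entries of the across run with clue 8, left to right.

1, 7

17 in 2 cells must be {8,9}; 16 in 2 cells must be {7,9}.
The 8 across and the 16 down share only 7, so R1C2 = 7.
The 17 across and the 9 down share only 8, so R2C1 = 8.
R2C2 = 17 − 8 = 9 completes the 17 across.
R1C1 = 8 − 7 = 1 completes the 8 across.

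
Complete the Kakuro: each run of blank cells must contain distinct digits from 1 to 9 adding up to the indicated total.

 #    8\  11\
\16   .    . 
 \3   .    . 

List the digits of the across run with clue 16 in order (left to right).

16 in 2 cells must be {7,9}; 3 in 2 cells must be {1,2}.
The 16 across and the 8 down share only 7, so R1C1 = 7.
R1C2 = 16 − 7 = 9 completes the 16 across.
R2C1 = 8 − 7 = 1 completes the 8 down.
R2C2 = 3 − 1 = 2 completes the 3 across.

7, 9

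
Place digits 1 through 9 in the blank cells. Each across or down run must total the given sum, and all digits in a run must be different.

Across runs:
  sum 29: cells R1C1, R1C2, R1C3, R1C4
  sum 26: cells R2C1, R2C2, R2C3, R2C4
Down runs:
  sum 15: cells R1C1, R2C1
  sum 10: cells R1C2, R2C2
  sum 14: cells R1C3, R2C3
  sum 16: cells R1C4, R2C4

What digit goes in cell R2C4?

7

29 in 4 cells must be {5,7,8,9}; 16 in 2 cells must be {7,9}.
Nothing is forced directly, so branch on R1C2, whose candidates are 7 or 8 or 9. If R1C2 = 7: that forces R1C4 = 9, R2C2 = 3, after which R2C4 would have to be in {6,8,9} for the 26 across but in {7} for the 16 down — contradiction. If R1C2 = 9: that forces R1C4 = 7, after which R2C2 would have to be in {2,3,4,5,6,7,8,9} for the 26 across but in {1} for the 10 down — contradiction. So R1C2 = 8.
R2C2 = 10 − 8 = 2 completes the 10 down.
Nothing is forced directly, so branch on R2C3, whose candidates are 8 or 9. If R2C3 = 8: then R1C3 would have to be in {5,7,9} for the 29 across but in {6} for the 14 down — contradiction. So R2C3 = 9.
R1C3 = 14 − 9 = 5 completes the 14 down.
R2C4 = 7: the only remaining digit allowed by both the 26 across and the 16 down.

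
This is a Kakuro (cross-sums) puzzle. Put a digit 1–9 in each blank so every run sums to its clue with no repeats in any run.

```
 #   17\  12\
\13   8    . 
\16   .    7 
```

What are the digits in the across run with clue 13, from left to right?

16 in 2 cells must be {7,9}; 17 in 2 cells must be {8,9}.
R1C2 = 13 − 8 = 5 completes the 13 across.
R2C1 = 16 − 7 = 9 completes the 16 across.

8 5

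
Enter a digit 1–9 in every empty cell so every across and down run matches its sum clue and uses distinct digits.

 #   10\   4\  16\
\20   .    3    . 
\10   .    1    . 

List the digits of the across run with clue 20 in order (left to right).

8, 3, 9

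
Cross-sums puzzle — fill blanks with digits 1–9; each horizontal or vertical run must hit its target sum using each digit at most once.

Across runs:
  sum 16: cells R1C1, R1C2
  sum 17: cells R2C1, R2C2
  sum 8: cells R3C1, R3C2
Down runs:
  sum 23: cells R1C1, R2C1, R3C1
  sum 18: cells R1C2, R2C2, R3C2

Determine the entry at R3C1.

6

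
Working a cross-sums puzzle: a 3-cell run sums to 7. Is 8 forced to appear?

The only way to make 7 from 3 distinct digits is {1,2,4}, which does not contain 8.

No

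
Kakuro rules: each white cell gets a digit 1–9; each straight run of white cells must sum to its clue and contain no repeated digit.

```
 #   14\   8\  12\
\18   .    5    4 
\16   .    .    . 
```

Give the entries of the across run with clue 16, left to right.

5 3 8

R1C1 = 18 − 9 = 9 completes the 18 across.
R2C1 = 14 − 9 = 5 completes the 14 down.
R2C2 = 8 − 5 = 3 completes the 8 down.
R2C3 = 16 − 8 = 8 completes the 16 across.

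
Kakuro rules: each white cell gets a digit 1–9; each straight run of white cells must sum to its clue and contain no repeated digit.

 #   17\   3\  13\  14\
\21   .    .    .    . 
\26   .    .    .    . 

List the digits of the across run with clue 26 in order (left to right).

17 in 2 cells must be {8,9}; 3 in 2 cells must be {1,2}.
Only 2 fits R2C2 under both its across sum 26 and down sum 3.
R1C2 = 3 − 2 = 1 completes the 3 down.
Nothing is forced directly, so branch on R1C1, whose candidates are 8 or 9. If R1C1 = 8: that forces R2C1 = 9, R2C4 = 8, after which R1C4 would have to be in {3,5,7,9} for the 21 across but in {6} for the 14 down — contradiction. So R1C1 = 9.
R2C1 = 17 − 9 = 8 completes the 17 down.
R2C4 = 9: the only remaining digit allowed by both the 26 across and the 14 down.
R1C4 = 14 − 9 = 5 completes the 14 down.
R2C3 = 26 − 19 = 7 completes the 26 across.

8, 2, 7, 9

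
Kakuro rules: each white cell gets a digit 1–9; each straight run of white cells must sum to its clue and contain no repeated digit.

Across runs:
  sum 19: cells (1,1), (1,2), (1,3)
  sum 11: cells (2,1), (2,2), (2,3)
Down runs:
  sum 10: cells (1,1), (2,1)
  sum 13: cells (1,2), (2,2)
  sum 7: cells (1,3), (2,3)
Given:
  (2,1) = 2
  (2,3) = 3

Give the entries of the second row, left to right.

(1,1) = 10 − 2 = 8 completes the 10 down.
(1,3) = 7 − 3 = 4 completes the 7 down.
(2,2) = 11 − 5 = 6 completes the 11 across.
(1,2) = 19 − 12 = 7 completes the 19 across.

2 6 3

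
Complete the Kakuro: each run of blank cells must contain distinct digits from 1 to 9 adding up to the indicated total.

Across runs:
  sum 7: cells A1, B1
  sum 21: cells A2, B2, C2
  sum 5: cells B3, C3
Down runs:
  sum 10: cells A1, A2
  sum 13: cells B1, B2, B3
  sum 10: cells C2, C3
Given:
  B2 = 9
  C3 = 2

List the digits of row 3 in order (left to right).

3 2

C2 = 10 − 2 = 8 completes the 10 down.
B3 = 5 − 2 = 3 completes the 5 across.
B1 = 13 − 12 = 1 completes the 13 down.
A2 = 21 − 17 = 4 completes the 21 across.
A1 = 7 − 1 = 6 completes the 7 across.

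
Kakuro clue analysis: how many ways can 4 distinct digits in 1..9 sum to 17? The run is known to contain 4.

4 distinct digits from 1–9 sum between 10 and 30.
Keeping only sets containing 4.
Enumerating: {1,3,4,9}, {1,4,5,7}, {2,3,4,8}, {2,4,5,6}.

4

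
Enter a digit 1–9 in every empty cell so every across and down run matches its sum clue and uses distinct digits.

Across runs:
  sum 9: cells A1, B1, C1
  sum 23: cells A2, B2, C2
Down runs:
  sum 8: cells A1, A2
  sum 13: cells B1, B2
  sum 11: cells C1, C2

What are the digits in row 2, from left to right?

6, 9, 8

23 in 3 cells must be {6,8,9}.
The 23 across and the 8 down share only 6, so A2 = 6.
A1 = 8 − 6 = 2 completes the 8 down.
Nothing is forced directly, so branch on B1, whose candidates are 4 or 6. If B1 = 6: then C1 would have to be in {1} for the 9 across but in {2,3,4,5,6,7,8,9} for the 11 down — contradiction. So B1 = 4.
C1 = 9 − 6 = 3 completes the 9 across.
B2 = 13 − 4 = 9 completes the 13 down.
C2 = 23 − 15 = 8 completes the 23 across.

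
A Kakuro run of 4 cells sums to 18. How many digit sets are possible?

11

4 distinct digits from 1–9 sum between 10 and 30.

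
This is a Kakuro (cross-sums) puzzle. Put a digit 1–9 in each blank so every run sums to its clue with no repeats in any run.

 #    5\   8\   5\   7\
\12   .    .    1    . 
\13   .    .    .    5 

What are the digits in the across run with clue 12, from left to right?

R1C4 = 7 − 5 = 2 completes the 7 down.
R2C3 = 5 − 1 = 4 completes the 5 down.
Nothing is forced directly, so branch on R2C1, whose candidates are 1 or 3. If R2C1 = 3: then R1C1 would have to be in {3,4,5,6} for the 12 across but in {2} for the 5 down — contradiction. So R2C1 = 1.
R1C1 = 5 − 1 = 4 completes the 5 down.
R1C2 = 12 − 7 = 5 completes the 12 across.
R2C2 = 13 − 10 = 3 completes the 13 across.

4 5 1 2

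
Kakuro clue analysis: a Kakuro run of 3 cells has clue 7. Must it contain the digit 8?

No

The only way to make 7 from 3 distinct digits is {1,2,4}, which does not contain 8.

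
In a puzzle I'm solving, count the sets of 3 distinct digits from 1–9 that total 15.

3 distinct digits from 1–9 sum between 6 and 24.

8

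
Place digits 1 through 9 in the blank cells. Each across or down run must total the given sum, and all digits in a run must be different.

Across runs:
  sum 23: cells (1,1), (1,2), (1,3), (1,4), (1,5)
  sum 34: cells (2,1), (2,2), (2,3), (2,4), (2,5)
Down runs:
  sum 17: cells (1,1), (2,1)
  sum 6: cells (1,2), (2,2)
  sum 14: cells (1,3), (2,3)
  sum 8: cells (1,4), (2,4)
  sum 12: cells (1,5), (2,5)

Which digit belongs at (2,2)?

4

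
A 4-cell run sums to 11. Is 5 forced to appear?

Yes

The only way to make 11 from 4 distinct digits is {1,2,3,5}, which contains 5.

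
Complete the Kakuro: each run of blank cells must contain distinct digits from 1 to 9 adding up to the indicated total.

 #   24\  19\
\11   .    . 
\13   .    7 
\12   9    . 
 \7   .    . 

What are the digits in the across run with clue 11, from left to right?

7 4

R2C1 = 13 − 7 = 6 completes the 13 across.
R3C2 = 12 − 9 = 3 completes the 12 across.
No cell is forced outright now. R1C2 can only be 4 or 5 or 8 (the digits allowed by both its 11 across and its 19 down). If R1C2 = 5: then R1C1 would have to be in {6} for the 11 across but in {1,2,4,5,7,8} for the 24 down — contradiction. If R1C2 = 8: then R1C1 would have to be in {3} for the 11 across but in {1,2,4,5,7,8} for the 24 down — contradiction. So R1C2 = 4.
R1C1 = 11 − 4 = 7 completes the 11 across.
R4C1 = 24 − 22 = 2 completes the 24 down.
R4C2 = 7 − 2 = 5 completes the 7 across.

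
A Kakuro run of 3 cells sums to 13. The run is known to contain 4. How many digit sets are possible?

3 distinct digits from 1–9 sum between 6 and 24.
Keeping only sets containing 4.
Enumerating: {1,4,8}, {2,4,7}, {3,4,6}.

3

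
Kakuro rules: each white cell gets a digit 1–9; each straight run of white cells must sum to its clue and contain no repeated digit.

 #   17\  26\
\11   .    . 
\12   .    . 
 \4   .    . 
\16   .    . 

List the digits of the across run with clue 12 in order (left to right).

4, 8

4 in 2 cells must be {1,3}; 16 in 2 cells must be {7,9}.
Only 3 fits R3C2 under both its across sum 4 and down sum 26.
Given what's placed, R4C2 must be 9 to fit the 16 across and 26 down.
R2C2 = 8: the only remaining digit allowed by both the 12 across and the 26 down.
R3C1 = 4 − 3 = 1 completes the 4 across.
R4C1 = 16 − 9 = 7 completes the 16 across.
R1C2 = 26 − 20 = 6 completes the 26 down.
R2C1 = 12 − 8 = 4 completes the 12 across.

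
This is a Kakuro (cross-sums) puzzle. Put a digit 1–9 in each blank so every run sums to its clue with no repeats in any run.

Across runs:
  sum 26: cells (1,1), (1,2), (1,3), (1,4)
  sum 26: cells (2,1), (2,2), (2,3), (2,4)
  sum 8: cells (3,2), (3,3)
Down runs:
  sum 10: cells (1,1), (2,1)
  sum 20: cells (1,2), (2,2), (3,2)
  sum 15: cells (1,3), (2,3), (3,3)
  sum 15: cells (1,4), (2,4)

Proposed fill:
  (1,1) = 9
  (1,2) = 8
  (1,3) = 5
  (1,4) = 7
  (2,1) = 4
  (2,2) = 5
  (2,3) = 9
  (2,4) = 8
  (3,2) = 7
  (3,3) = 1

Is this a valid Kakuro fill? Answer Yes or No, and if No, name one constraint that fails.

No — the across run (1,1)–(1,4) sums to 29, not 26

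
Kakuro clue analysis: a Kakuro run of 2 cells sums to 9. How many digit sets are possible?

4

2 distinct digits from 1–9 sum between 3 and 17.
Enumerating: {1,8}, {2,7}, {3,6}, {4,5}.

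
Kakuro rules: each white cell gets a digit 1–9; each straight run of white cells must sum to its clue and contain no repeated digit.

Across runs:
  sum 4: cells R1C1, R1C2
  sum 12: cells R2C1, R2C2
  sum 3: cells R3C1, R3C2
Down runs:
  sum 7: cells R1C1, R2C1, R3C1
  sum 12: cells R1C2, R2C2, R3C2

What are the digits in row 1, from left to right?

4 in 2 cells must be {1,3}; 3 in 2 cells must be {1,2}; 7 in 3 cells must be {1,2,4}.
The 4 across and the 7 down share only 1, so R1C1 = 1.
R1C2 = 4 − 1 = 3 completes the 4 across.
Given what's placed, R2C1 must be 4 to fit the 12 across and 7 down.
R2C2 = 12 − 4 = 8 completes the 12 across.
R3C1 = 7 − 5 = 2 completes the 7 down.
R3C2 = 3 − 2 = 1 completes the 3 across.

1 3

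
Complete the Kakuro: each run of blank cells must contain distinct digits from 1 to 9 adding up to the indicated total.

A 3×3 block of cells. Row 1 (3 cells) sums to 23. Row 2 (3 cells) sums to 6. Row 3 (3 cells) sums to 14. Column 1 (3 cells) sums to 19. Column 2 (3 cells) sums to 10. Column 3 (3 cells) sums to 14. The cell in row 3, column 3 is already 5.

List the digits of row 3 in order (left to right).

8 1 5

23 in 3 cells must be {6,8,9}; 6 in 3 cells must be {1,2,3}.
Intersecting the 23 across with the 10 down forces (1,2) = 6.
Given what's placed, (1,3) must be 8 to fit the 23 across and 14 down.
(2,3) = 14 − 13 = 1 completes the 14 down.
(1,1) = 23 − 14 = 9 completes the 23 across.
(2,2) = 3: the only remaining digit allowed by both the 6 across and the 10 down.
(3,2) = 10 − 9 = 1 completes the 10 down.
(2,1) = 6 − 4 = 2 completes the 6 across.
(3,1) = 14 − 6 = 8 completes the 14 across.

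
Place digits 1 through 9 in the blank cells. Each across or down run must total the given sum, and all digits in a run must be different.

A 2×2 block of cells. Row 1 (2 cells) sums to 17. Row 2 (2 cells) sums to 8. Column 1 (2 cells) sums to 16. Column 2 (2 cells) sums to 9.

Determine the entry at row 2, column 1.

7

17 in 2 cells must be {8,9}; 16 in 2 cells must be {7,9}.
The 17 across and the 16 down share only 9, so (1,1) = 9.
(1,2) = 17 − 9 = 8 completes the 17 across.
(2,1) = 16 − 9 = 7 completes the 16 down.
(2,2) = 8 − 7 = 1 completes the 8 across.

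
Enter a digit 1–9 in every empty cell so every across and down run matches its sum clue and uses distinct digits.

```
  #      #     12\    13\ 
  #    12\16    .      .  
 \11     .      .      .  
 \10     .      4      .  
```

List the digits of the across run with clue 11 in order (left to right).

16 in 2 cells must be {7,9}.
Given what's placed, R1C2 must be 7 to fit the 16 across and 12 down.
R1C3 = 16 − 7 = 9 completes the 16 across.
R2C2 = 12 − 11 = 1 completes the 12 down.
R2C3 = 3: the only remaining digit allowed by both the 11 across and the 13 down.
Given what's placed, R3C1 must be 5 to fit the 10 across and 12 down.
R3C3 = 10 − 9 = 1 completes the 10 across.
R2C1 = 11 − 4 = 7 completes the 11 across.

7 1 3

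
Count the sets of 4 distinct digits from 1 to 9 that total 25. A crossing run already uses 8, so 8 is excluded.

4 distinct digits from 1–9 sum between 10 and 30.
Dropping sets that contain 8.
Enumerating: {3,6,7,9}, {4,5,7,9}.

2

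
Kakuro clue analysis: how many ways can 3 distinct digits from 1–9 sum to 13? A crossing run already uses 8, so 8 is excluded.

3 distinct digits from 1–9 sum between 6 and 24.
Dropping sets that contain 8.
Enumerating: {1,3,9}, {1,5,7}, {2,4,7}, {2,5,6}, {3,4,6}.

5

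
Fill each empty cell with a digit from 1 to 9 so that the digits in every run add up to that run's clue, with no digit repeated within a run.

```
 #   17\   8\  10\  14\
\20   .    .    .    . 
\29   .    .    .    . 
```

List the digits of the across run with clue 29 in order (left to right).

9, 7, 8, 5

29 in 4 cells must be {5,7,8,9}; 17 in 2 cells must be {8,9}.
Nothing is forced directly, so branch on R2C3, whose candidates are 7 or 8 or 9. If R2C3 = 7: that forces R1C3 = 3, R2C2 = 5, after which R1C2 would have to be in {1,2,4,5,6,7,8,9} for the 20 across but in {3} for the 8 down — contradiction. If R2C3 = 9: that forces R1C3 = 1, R2C1 = 8, R2C4 = 5, R1C1 = 9, after which R1C4 would have to be in {2,3,4,6,7,8} for the 20 across but in {9} for the 14 down — contradiction. So R2C3 = 8.
R1C3 = 10 − 8 = 2 completes the 10 down.
Given what's placed, R2C1 must be 9 to fit the 29 across and 17 down.
R2C4 = 5: the only remaining digit allowed by both the 29 across and the 14 down.
R1C1 = 17 − 9 = 8 completes the 17 down.
R1C4 = 14 − 5 = 9 completes the 14 down.
R2C2 = 29 − 22 = 7 completes the 29 across.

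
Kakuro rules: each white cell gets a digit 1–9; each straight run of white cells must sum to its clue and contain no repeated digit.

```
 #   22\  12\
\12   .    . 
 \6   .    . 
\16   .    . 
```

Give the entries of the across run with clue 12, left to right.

8 4

16 in 2 cells must be {7,9}.
The 6 across and the 22 down share only 5, so R2C1 = 5.
R2C2 = 6 − 5 = 1 completes the 6 across.
Given what's placed, R3C1 must be 9 to fit the 16 across and 22 down.
R3C2 = 16 − 9 = 7 completes the 16 across.
R1C1 = 22 − 14 = 8 completes the 22 down.
R1C2 = 12 − 8 = 4 completes the 12 across.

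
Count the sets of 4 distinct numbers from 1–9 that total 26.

5

4 distinct digits from 1–9 sum between 10 and 30.
Enumerating: {2,7,8,9}, {3,6,8,9}, {4,5,8,9}, {4,6,7,9}, {5,6,7,8}.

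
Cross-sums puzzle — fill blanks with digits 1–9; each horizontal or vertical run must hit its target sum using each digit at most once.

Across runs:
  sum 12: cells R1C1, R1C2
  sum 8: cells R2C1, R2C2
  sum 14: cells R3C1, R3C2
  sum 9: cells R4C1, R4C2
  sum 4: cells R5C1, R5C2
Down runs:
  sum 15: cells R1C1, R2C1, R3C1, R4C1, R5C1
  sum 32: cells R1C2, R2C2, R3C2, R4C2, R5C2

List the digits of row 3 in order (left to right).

5 9

4 in 2 cells must be {1,3}; 15 in 5 cells must be {1,2,3,4,5}.
Only 5 fits R3C1 under both its across sum 14 and down sum 15.
R3C2 = 14 − 5 = 9 completes the 14 across.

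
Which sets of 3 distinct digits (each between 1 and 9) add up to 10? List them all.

{1,2,7}; {1,3,6}; {1,4,5}; {2,3,5}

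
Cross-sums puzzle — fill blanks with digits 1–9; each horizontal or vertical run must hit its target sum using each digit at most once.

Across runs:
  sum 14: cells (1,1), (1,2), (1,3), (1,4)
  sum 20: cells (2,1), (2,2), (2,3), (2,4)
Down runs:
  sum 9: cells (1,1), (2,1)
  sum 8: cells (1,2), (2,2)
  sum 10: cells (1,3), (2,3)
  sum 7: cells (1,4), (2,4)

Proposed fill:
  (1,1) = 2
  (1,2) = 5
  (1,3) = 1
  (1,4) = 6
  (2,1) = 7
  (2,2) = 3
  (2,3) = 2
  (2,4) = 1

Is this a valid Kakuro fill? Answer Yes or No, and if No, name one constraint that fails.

No — the across run (2,1)–(2,4) sums to 13, not 20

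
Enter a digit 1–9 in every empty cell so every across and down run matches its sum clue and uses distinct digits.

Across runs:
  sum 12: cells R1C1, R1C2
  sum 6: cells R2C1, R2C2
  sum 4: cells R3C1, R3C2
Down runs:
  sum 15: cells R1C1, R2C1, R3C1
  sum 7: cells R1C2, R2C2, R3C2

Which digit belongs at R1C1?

8

4 in 2 cells must be {1,3}; 7 in 3 cells must be {1,2,4}.
The 12 across and the 7 down share only 4, so R1C2 = 4.
Given what's placed, R3C2 must be 1 to fit the 4 across and 7 down.
R1C1 = 12 − 4 = 8 completes the 12 across.
R2C2 = 7 − 5 = 2 completes the 7 down.
R3C1 = 4 − 1 = 3 completes the 4 across.
R2C1 = 6 − 2 = 4 completes the 6 across.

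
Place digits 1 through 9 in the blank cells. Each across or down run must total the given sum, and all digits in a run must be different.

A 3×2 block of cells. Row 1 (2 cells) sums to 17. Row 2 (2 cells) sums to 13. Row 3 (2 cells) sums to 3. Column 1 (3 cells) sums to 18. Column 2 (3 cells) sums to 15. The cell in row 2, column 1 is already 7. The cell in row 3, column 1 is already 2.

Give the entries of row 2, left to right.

17 in 2 cells must be {8,9}; 3 in 2 cells must be {1,2}.
(1,1) = 18 − 9 = 9 completes the 18 down.
(1,2) = 17 − 9 = 8 completes the 17 across.
(2,2) = 13 − 7 = 6 completes the 13 across.
(3,2) = 3 − 2 = 1 completes the 3 across.

7, 6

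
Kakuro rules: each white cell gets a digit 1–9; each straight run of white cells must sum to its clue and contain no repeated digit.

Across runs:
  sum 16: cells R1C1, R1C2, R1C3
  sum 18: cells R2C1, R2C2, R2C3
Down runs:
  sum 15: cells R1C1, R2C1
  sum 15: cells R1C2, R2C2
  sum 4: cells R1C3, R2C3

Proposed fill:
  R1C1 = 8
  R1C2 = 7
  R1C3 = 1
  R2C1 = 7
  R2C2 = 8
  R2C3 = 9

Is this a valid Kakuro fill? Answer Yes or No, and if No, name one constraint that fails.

No — the across run R2C1–R2C3 sums to 24, not 18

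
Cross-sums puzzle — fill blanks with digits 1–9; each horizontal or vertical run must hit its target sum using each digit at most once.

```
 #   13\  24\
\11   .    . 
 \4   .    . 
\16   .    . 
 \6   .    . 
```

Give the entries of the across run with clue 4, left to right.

1, 3

4 in 2 cells must be {1,3}; 16 in 2 cells must be {7,9}.
Only 7 fits R3C1 under both its across sum 16 and down sum 13.
R3C2 = 16 − 7 = 9 completes the 16 across.
Nothing is forced directly, so branch on R1C1, whose candidates are 2 or 3. If R1C1 = 2: then R1C2 would have to be in {9} for the 11 across but in {1,2,3,4,5,6,7,8} for the 24 down — contradiction. So R1C1 = 3.
R1C2 = 11 − 3 = 8 completes the 11 across.
R2C1 = 1: the only remaining digit allowed by both the 4 across and the 13 down.
R2C2 = 4 − 1 = 3 completes the 4 across.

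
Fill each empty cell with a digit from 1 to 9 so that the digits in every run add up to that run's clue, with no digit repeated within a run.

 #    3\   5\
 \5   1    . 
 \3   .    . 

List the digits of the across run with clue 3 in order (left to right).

3 in 2 cells must be {1,2}.
R1C2 = 5 − 1 = 4 completes the 5 across.
R2C1 = 3 − 1 = 2 completes the 3 down.
R2C2 = 3 − 2 = 1 completes the 3 across.

2 1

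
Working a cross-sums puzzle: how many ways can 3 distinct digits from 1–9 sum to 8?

2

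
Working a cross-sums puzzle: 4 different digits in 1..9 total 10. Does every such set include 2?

The only way to make 10 from 4 distinct digits is {1,2,3,4}, which contains 2.

Yes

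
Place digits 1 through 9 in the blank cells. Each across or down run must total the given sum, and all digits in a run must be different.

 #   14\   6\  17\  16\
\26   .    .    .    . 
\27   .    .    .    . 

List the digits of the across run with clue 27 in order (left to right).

17 in 2 cells must be {8,9}; 16 in 2 cells must be {7,9}.
Nothing is forced directly, so branch on R2C2, whose candidates are 4 or 5. If R2C2 = 5: then R1C2 would have to be in {2,3,4,5,6,7,8,9} for the 26 across but in {1} for the 6 down — contradiction. So R2C2 = 4.
R1C2 = 6 − 4 = 2 completes the 6 down.
Given what's placed, R2C4 must be 9 to fit the 27 across and 16 down.
R1C4 = 16 − 9 = 7 completes the 16 down.
R2C3 = 8: the only remaining digit allowed by both the 27 across and the 17 down.
R1C3 = 17 − 8 = 9 completes the 17 down.
R2C1 = 27 − 21 = 6 completes the 27 across.

6, 4, 8, 9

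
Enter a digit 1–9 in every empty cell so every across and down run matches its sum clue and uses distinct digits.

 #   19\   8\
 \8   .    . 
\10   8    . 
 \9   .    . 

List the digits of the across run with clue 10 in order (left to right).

8, 2

R2C2 = 10 − 8 = 2 completes the 10 across.
Nothing is forced directly, so branch on R1C2, whose candidates are 1 or 5. If R1C2 = 5: then R1C1 would have to be in {3} for the 8 across but in {2,4,5,6,7,9} for the 19 down — contradiction. So R1C2 = 1.
R1C1 = 8 − 1 = 7 completes the 8 across.
R3C1 = 19 − 15 = 4 completes the 19 down.
R3C2 = 9 − 4 = 5 completes the 9 across.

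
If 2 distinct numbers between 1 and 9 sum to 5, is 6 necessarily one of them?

No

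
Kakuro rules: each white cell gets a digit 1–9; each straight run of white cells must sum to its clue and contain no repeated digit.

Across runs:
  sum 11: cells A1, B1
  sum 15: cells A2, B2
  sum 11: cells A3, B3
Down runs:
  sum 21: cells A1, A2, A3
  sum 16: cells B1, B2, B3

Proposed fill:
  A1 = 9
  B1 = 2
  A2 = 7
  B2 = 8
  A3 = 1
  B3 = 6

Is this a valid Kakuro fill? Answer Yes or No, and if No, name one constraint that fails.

No — the across run A3–B3 sums to 7, not 11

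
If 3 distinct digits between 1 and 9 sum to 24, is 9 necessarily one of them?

Yes

The only way to make 24 from 3 distinct digits is {7,8,9}, which contains 9.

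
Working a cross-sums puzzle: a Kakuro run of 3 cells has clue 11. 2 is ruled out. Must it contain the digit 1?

Every partition of 11 into 3 distinct digits under that restriction includes 1: {1,3,7}, {1,4,6}.

Yes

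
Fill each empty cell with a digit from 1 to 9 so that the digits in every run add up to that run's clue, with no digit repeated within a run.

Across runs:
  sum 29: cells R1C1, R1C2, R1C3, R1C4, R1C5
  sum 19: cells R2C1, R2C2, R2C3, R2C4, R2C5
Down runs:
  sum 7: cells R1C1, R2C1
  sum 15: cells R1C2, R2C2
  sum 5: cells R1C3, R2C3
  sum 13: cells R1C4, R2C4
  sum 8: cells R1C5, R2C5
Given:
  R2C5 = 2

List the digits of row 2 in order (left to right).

R1C5 = 8 − 2 = 6 completes the 8 down.
Nothing is forced directly, so branch on R1C2, whose candidates are 7 or 8 or 9. If R1C2 = 7: that forces R2C2 = 8, R2C4 = 5, R1C4 = 8, R1C3 = 3, after which R2C3 would have to be in {1,3} for the 19 across but in {2} for the 5 down — contradiction. If R1C2 = 9: that forces R2C2 = 6, R2C4 = 7, after which R1C4 would have to be in {1,2,3,4,5,7,8} for the 29 across but in {6} for the 13 down — contradiction. So R1C2 = 8.
R2C2 = 15 − 8 = 7 completes the 15 down.
No cell is forced outright now. R2C4 can only be 4 or 5 or 6 (the digits allowed by both its 19 across and its 13 down). If R2C4 = 5: then R1C4 would have to be in {1,2,3,4,5,7,9} for the 29 across but in {8} for the 13 down — contradiction. If R2C4 = 6: that forces R1C4 = 7, R1C3 = 3, after which R2C3 would have to be in {1,3} for the 19 across but in {2} for the 5 down — contradiction. So R2C4 = 4.
R1C4 = 13 − 4 = 9 completes the 13 down.
Given what's placed, R2C3 must be 1 to fit the 19 across and 5 down.
R1C3 = 5 − 1 = 4 completes the 5 down.
R2C1 = 19 − 14 = 5 completes the 19 across.

5 7 1 4 2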